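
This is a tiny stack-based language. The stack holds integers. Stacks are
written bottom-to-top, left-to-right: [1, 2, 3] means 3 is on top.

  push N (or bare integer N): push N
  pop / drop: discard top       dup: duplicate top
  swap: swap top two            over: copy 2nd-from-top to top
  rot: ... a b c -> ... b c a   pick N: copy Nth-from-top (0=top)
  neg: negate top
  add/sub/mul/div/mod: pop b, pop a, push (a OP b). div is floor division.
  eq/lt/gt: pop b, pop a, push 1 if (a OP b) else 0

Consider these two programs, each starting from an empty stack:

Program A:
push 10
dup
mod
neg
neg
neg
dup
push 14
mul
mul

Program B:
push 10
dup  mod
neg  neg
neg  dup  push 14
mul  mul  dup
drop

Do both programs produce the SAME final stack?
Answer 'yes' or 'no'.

Answer: yes

Derivation:
Program A trace:
  After 'push 10': [10]
  After 'dup': [10, 10]
  After 'mod': [0]
  After 'neg': [0]
  After 'neg': [0]
  After 'neg': [0]
  After 'dup': [0, 0]
  After 'push 14': [0, 0, 14]
  After 'mul': [0, 0]
  After 'mul': [0]
Program A final stack: [0]

Program B trace:
  After 'push 10': [10]
  After 'dup': [10, 10]
  After 'mod': [0]
  After 'neg': [0]
  After 'neg': [0]
  After 'neg': [0]
  After 'dup': [0, 0]
  After 'push 14': [0, 0, 14]
  After 'mul': [0, 0]
  After 'mul': [0]
  After 'dup': [0, 0]
  After 'drop': [0]
Program B final stack: [0]
Same: yes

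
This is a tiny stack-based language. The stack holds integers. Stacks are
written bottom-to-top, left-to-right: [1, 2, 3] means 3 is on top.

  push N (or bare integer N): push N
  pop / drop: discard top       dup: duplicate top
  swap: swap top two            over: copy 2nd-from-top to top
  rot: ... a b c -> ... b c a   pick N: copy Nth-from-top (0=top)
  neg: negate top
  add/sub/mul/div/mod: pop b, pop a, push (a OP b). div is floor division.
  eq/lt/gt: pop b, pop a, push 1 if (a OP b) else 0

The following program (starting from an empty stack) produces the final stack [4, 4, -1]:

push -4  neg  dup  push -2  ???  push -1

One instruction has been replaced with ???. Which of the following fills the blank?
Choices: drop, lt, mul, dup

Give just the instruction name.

Stack before ???: [4, 4, -2]
Stack after ???:  [4, 4]
Checking each choice:
  drop: MATCH
  lt: produces [4, 0, -1]
  mul: produces [4, -8, -1]
  dup: produces [4, 4, -2, -2, -1]


Answer: drop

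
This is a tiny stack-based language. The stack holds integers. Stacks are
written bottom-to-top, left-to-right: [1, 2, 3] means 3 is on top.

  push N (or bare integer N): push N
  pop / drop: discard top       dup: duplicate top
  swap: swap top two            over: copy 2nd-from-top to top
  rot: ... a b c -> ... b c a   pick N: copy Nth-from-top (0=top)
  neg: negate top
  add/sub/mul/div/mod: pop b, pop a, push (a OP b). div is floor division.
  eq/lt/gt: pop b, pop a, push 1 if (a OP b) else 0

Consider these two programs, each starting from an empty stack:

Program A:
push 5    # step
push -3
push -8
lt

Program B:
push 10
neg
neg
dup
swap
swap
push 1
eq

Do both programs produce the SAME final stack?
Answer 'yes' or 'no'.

Program A trace:
  After 'push 5': [5]
  After 'push -3': [5, -3]
  After 'push -8': [5, -3, -8]
  After 'lt': [5, 0]
Program A final stack: [5, 0]

Program B trace:
  After 'push 10': [10]
  After 'neg': [-10]
  After 'neg': [10]
  After 'dup': [10, 10]
  After 'swap': [10, 10]
  After 'swap': [10, 10]
  After 'push 1': [10, 10, 1]
  After 'eq': [10, 0]
Program B final stack: [10, 0]
Same: no

Answer: no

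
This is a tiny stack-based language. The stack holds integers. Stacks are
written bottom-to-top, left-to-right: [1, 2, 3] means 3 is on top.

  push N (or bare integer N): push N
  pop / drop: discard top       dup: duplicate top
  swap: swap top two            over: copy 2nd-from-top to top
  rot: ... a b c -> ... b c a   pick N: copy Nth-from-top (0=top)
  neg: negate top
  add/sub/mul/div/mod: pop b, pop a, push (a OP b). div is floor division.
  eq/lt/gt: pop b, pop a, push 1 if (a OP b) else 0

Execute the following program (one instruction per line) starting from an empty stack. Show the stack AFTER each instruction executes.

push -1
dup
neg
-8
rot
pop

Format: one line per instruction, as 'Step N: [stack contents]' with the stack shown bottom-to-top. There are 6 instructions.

Step 1: [-1]
Step 2: [-1, -1]
Step 3: [-1, 1]
Step 4: [-1, 1, -8]
Step 5: [1, -8, -1]
Step 6: [1, -8]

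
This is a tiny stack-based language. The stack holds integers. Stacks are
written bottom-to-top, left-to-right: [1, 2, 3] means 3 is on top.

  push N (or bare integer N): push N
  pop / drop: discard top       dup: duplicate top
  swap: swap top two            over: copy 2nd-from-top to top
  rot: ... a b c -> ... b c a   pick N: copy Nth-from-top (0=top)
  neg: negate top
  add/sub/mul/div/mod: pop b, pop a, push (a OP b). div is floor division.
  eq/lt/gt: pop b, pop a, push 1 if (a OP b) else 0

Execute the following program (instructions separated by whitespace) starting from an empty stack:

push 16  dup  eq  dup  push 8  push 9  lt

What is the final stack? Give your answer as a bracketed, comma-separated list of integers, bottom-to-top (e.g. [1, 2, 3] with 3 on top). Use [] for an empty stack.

Answer: [1, 1, 1]

Derivation:
After 'push 16': [16]
After 'dup': [16, 16]
After 'eq': [1]
After 'dup': [1, 1]
After 'push 8': [1, 1, 8]
After 'push 9': [1, 1, 8, 9]
After 'lt': [1, 1, 1]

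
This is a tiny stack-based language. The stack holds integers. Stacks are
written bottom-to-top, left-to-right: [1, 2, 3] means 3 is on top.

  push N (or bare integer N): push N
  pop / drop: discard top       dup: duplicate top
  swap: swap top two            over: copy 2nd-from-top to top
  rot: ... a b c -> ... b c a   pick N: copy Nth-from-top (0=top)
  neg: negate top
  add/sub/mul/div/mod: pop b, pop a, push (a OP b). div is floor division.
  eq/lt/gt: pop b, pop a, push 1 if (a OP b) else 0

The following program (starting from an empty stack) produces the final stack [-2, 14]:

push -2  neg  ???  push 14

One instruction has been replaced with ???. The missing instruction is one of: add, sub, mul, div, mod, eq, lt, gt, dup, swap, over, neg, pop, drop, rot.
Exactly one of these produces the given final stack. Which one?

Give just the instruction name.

Answer: neg

Derivation:
Stack before ???: [2]
Stack after ???:  [-2]
The instruction that transforms [2] -> [-2] is: neg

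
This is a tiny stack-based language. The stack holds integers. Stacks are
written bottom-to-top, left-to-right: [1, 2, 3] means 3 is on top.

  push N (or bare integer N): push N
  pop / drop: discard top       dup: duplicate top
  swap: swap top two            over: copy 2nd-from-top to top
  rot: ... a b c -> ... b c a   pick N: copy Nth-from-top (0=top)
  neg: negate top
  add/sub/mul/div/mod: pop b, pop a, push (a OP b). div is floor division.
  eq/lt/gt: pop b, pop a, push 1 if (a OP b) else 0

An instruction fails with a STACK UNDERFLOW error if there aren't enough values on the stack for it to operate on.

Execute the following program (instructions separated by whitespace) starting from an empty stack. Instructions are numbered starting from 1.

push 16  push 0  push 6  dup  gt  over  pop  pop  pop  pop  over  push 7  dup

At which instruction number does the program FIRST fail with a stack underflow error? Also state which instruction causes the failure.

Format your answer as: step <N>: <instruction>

Step 1 ('push 16'): stack = [16], depth = 1
Step 2 ('push 0'): stack = [16, 0], depth = 2
Step 3 ('push 6'): stack = [16, 0, 6], depth = 3
Step 4 ('dup'): stack = [16, 0, 6, 6], depth = 4
Step 5 ('gt'): stack = [16, 0, 0], depth = 3
Step 6 ('over'): stack = [16, 0, 0, 0], depth = 4
Step 7 ('pop'): stack = [16, 0, 0], depth = 3
Step 8 ('pop'): stack = [16, 0], depth = 2
Step 9 ('pop'): stack = [16], depth = 1
Step 10 ('pop'): stack = [], depth = 0
Step 11 ('over'): needs 2 value(s) but depth is 0 — STACK UNDERFLOW

Answer: step 11: over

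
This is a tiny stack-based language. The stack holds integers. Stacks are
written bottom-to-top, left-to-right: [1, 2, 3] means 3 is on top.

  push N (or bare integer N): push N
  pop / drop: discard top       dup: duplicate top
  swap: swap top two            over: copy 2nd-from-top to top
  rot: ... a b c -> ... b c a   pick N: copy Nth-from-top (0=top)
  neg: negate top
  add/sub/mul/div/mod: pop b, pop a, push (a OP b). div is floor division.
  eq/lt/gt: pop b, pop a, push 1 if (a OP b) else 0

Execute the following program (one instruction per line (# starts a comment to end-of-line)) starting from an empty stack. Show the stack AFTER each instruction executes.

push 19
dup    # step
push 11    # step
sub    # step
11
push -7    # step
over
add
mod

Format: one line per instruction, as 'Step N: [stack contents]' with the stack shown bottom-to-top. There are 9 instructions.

Step 1: [19]
Step 2: [19, 19]
Step 3: [19, 19, 11]
Step 4: [19, 8]
Step 5: [19, 8, 11]
Step 6: [19, 8, 11, -7]
Step 7: [19, 8, 11, -7, 11]
Step 8: [19, 8, 11, 4]
Step 9: [19, 8, 3]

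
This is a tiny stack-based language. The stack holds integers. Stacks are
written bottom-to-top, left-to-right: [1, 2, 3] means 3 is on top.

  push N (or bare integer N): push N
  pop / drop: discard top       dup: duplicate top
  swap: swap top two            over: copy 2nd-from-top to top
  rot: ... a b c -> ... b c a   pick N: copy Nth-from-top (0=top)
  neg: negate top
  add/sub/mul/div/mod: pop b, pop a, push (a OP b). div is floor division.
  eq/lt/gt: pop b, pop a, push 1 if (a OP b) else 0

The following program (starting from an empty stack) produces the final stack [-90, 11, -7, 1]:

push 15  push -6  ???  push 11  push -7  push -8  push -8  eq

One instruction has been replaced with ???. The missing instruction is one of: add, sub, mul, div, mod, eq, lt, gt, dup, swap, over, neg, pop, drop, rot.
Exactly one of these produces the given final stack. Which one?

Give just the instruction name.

Answer: mul

Derivation:
Stack before ???: [15, -6]
Stack after ???:  [-90]
The instruction that transforms [15, -6] -> [-90] is: mul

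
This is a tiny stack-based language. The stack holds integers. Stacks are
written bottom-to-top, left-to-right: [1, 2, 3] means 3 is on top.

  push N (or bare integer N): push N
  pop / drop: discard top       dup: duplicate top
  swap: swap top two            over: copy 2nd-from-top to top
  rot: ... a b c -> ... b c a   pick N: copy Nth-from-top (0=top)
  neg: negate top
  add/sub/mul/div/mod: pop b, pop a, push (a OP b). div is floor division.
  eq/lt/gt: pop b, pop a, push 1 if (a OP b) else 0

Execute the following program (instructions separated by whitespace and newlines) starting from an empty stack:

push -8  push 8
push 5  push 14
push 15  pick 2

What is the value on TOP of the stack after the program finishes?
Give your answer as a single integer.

Answer: 5

Derivation:
After 'push -8': [-8]
After 'push 8': [-8, 8]
After 'push 5': [-8, 8, 5]
After 'push 14': [-8, 8, 5, 14]
After 'push 15': [-8, 8, 5, 14, 15]
After 'pick 2': [-8, 8, 5, 14, 15, 5]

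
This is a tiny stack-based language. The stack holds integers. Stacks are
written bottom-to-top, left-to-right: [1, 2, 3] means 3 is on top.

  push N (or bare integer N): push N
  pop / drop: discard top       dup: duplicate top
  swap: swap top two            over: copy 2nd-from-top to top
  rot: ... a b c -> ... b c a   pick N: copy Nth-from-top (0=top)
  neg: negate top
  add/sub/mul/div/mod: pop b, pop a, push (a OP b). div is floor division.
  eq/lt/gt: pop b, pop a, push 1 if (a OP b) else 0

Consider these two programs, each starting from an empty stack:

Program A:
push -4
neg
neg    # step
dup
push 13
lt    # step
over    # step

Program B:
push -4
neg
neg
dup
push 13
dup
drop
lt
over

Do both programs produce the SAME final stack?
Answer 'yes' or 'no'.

Answer: yes

Derivation:
Program A trace:
  After 'push -4': [-4]
  After 'neg': [4]
  After 'neg': [-4]
  After 'dup': [-4, -4]
  After 'push 13': [-4, -4, 13]
  After 'lt': [-4, 1]
  After 'over': [-4, 1, -4]
Program A final stack: [-4, 1, -4]

Program B trace:
  After 'push -4': [-4]
  After 'neg': [4]
  After 'neg': [-4]
  After 'dup': [-4, -4]
  After 'push 13': [-4, -4, 13]
  After 'dup': [-4, -4, 13, 13]
  After 'drop': [-4, -4, 13]
  After 'lt': [-4, 1]
  After 'over': [-4, 1, -4]
Program B final stack: [-4, 1, -4]
Same: yes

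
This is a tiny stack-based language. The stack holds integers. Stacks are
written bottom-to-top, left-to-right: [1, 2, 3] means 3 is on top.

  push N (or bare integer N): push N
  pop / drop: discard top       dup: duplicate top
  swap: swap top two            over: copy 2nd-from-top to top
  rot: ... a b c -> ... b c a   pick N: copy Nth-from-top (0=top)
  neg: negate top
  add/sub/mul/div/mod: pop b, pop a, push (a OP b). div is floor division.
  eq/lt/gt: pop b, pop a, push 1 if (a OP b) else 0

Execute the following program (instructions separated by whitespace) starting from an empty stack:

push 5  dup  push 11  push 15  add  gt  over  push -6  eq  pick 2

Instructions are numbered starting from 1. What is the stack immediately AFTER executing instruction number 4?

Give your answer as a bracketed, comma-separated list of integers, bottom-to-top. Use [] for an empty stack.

Step 1 ('push 5'): [5]
Step 2 ('dup'): [5, 5]
Step 3 ('push 11'): [5, 5, 11]
Step 4 ('push 15'): [5, 5, 11, 15]

Answer: [5, 5, 11, 15]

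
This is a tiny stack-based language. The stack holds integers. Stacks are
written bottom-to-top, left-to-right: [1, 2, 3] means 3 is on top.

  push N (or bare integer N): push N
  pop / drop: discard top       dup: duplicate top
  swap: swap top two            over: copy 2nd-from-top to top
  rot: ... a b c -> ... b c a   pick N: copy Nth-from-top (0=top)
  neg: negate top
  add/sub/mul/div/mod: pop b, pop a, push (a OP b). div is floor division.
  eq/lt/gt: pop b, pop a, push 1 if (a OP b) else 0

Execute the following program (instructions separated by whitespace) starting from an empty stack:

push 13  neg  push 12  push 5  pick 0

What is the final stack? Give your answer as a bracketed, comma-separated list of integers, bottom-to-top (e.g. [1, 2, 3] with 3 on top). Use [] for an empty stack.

After 'push 13': [13]
After 'neg': [-13]
After 'push 12': [-13, 12]
After 'push 5': [-13, 12, 5]
After 'pick 0': [-13, 12, 5, 5]

Answer: [-13, 12, 5, 5]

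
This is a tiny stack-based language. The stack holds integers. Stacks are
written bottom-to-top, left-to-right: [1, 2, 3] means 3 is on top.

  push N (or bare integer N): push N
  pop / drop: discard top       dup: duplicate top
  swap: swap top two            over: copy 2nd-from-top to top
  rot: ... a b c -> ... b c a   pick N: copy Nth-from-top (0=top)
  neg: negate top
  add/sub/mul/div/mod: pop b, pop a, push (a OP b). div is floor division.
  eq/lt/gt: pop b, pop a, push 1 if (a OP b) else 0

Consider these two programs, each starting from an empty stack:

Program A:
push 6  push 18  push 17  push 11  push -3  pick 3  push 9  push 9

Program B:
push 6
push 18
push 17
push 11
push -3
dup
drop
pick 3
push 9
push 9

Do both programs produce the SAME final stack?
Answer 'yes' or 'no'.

Answer: yes

Derivation:
Program A trace:
  After 'push 6': [6]
  After 'push 18': [6, 18]
  After 'push 17': [6, 18, 17]
  After 'push 11': [6, 18, 17, 11]
  After 'push -3': [6, 18, 17, 11, -3]
  After 'pick 3': [6, 18, 17, 11, -3, 18]
  After 'push 9': [6, 18, 17, 11, -3, 18, 9]
  After 'push 9': [6, 18, 17, 11, -3, 18, 9, 9]
Program A final stack: [6, 18, 17, 11, -3, 18, 9, 9]

Program B trace:
  After 'push 6': [6]
  After 'push 18': [6, 18]
  After 'push 17': [6, 18, 17]
  After 'push 11': [6, 18, 17, 11]
  After 'push -3': [6, 18, 17, 11, -3]
  After 'dup': [6, 18, 17, 11, -3, -3]
  After 'drop': [6, 18, 17, 11, -3]
  After 'pick 3': [6, 18, 17, 11, -3, 18]
  After 'push 9': [6, 18, 17, 11, -3, 18, 9]
  After 'push 9': [6, 18, 17, 11, -3, 18, 9, 9]
Program B final stack: [6, 18, 17, 11, -3, 18, 9, 9]
Same: yes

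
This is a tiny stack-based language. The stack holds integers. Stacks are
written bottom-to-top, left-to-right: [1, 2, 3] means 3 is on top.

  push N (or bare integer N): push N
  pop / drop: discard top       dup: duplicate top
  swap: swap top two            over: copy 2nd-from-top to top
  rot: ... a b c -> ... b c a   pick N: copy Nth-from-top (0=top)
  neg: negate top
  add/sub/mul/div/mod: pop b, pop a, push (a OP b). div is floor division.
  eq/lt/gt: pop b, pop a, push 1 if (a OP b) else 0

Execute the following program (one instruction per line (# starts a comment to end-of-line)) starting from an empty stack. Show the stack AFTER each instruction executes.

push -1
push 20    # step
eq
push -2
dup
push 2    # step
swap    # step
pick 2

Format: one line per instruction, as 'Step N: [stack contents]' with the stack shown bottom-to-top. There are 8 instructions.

Step 1: [-1]
Step 2: [-1, 20]
Step 3: [0]
Step 4: [0, -2]
Step 5: [0, -2, -2]
Step 6: [0, -2, -2, 2]
Step 7: [0, -2, 2, -2]
Step 8: [0, -2, 2, -2, -2]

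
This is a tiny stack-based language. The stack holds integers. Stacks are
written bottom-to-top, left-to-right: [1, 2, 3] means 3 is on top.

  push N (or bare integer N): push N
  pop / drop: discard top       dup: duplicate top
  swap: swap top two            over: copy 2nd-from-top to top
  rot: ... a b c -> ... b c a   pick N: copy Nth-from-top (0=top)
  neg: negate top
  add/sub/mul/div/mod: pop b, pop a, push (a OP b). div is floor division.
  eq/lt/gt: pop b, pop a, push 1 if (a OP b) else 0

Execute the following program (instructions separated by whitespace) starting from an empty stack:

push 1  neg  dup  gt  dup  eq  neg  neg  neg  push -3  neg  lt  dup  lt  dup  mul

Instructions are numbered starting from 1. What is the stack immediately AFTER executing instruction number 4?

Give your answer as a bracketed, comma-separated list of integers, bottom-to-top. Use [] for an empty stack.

Step 1 ('push 1'): [1]
Step 2 ('neg'): [-1]
Step 3 ('dup'): [-1, -1]
Step 4 ('gt'): [0]

Answer: [0]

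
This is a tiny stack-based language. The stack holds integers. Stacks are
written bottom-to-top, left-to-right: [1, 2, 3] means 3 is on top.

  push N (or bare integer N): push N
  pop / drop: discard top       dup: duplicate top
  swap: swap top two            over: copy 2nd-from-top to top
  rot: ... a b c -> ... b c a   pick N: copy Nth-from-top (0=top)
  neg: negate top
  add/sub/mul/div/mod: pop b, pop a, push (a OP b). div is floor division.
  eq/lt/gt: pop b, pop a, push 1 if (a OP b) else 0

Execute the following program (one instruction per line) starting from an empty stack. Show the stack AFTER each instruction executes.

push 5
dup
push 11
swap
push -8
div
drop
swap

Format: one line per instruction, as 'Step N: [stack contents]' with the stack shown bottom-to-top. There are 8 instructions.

Step 1: [5]
Step 2: [5, 5]
Step 3: [5, 5, 11]
Step 4: [5, 11, 5]
Step 5: [5, 11, 5, -8]
Step 6: [5, 11, -1]
Step 7: [5, 11]
Step 8: [11, 5]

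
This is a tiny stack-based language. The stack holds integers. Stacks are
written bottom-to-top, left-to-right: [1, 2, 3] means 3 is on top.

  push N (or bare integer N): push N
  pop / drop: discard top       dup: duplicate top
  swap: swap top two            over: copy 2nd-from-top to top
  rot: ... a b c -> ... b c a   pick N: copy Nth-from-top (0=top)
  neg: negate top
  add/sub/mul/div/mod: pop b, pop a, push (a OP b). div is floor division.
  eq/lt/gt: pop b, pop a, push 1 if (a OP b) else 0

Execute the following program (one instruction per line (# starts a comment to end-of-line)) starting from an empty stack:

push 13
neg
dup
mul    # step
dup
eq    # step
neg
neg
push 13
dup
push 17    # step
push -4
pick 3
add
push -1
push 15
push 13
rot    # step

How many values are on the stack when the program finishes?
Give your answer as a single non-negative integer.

After 'push 13': stack = [13] (depth 1)
After 'neg': stack = [-13] (depth 1)
After 'dup': stack = [-13, -13] (depth 2)
After 'mul': stack = [169] (depth 1)
After 'dup': stack = [169, 169] (depth 2)
After 'eq': stack = [1] (depth 1)
After 'neg': stack = [-1] (depth 1)
After 'neg': stack = [1] (depth 1)
After 'push 13': stack = [1, 13] (depth 2)
After 'dup': stack = [1, 13, 13] (depth 3)
After 'push 17': stack = [1, 13, 13, 17] (depth 4)
After 'push -4': stack = [1, 13, 13, 17, -4] (depth 5)
After 'pick 3': stack = [1, 13, 13, 17, -4, 13] (depth 6)
After 'add': stack = [1, 13, 13, 17, 9] (depth 5)
After 'push -1': stack = [1, 13, 13, 17, 9, -1] (depth 6)
After 'push 15': stack = [1, 13, 13, 17, 9, -1, 15] (depth 7)
After 'push 13': stack = [1, 13, 13, 17, 9, -1, 15, 13] (depth 8)
After 'rot': stack = [1, 13, 13, 17, 9, 15, 13, -1] (depth 8)

Answer: 8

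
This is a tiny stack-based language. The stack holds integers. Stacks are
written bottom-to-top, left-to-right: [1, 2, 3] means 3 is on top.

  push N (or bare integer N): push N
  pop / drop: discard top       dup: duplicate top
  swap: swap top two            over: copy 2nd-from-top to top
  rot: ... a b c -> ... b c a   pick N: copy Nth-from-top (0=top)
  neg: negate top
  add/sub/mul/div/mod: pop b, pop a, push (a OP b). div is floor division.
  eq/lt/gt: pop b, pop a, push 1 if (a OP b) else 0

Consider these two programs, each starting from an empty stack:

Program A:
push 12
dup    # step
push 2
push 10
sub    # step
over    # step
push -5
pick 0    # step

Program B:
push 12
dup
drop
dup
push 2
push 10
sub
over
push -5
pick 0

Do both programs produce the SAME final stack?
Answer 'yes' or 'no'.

Program A trace:
  After 'push 12': [12]
  After 'dup': [12, 12]
  After 'push 2': [12, 12, 2]
  After 'push 10': [12, 12, 2, 10]
  After 'sub': [12, 12, -8]
  After 'over': [12, 12, -8, 12]
  After 'push -5': [12, 12, -8, 12, -5]
  After 'pick 0': [12, 12, -8, 12, -5, -5]
Program A final stack: [12, 12, -8, 12, -5, -5]

Program B trace:
  After 'push 12': [12]
  After 'dup': [12, 12]
  After 'drop': [12]
  After 'dup': [12, 12]
  After 'push 2': [12, 12, 2]
  After 'push 10': [12, 12, 2, 10]
  After 'sub': [12, 12, -8]
  After 'over': [12, 12, -8, 12]
  After 'push -5': [12, 12, -8, 12, -5]
  After 'pick 0': [12, 12, -8, 12, -5, -5]
Program B final stack: [12, 12, -8, 12, -5, -5]
Same: yes

Answer: yes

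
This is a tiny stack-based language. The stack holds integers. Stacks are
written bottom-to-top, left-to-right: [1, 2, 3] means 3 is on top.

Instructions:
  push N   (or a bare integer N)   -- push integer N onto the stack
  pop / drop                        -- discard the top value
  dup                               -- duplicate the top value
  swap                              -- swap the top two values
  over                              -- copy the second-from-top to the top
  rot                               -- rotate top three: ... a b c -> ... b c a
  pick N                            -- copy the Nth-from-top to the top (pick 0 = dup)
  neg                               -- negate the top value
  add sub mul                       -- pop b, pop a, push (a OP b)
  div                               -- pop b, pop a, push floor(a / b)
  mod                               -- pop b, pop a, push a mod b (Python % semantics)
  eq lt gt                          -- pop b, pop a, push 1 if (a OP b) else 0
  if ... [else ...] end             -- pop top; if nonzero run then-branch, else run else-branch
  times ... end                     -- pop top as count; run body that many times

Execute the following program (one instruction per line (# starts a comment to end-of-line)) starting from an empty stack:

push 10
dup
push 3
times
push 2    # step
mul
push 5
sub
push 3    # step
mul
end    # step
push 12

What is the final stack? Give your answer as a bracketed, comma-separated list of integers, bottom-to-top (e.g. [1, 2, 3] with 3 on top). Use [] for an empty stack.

Answer: [10, 1515, 12]

Derivation:
After 'push 10': [10]
After 'dup': [10, 10]
After 'push 3': [10, 10, 3]
After 'times': [10, 10]
After 'push 2': [10, 10, 2]
After 'mul': [10, 20]
After 'push 5': [10, 20, 5]
After 'sub': [10, 15]
After 'push 3': [10, 15, 3]
After 'mul': [10, 45]
After 'push 2': [10, 45, 2]
After 'mul': [10, 90]
After 'push 5': [10, 90, 5]
After 'sub': [10, 85]
After 'push 3': [10, 85, 3]
After 'mul': [10, 255]
After 'push 2': [10, 255, 2]
After 'mul': [10, 510]
After 'push 5': [10, 510, 5]
After 'sub': [10, 505]
After 'push 3': [10, 505, 3]
After 'mul': [10, 1515]
After 'push 12': [10, 1515, 12]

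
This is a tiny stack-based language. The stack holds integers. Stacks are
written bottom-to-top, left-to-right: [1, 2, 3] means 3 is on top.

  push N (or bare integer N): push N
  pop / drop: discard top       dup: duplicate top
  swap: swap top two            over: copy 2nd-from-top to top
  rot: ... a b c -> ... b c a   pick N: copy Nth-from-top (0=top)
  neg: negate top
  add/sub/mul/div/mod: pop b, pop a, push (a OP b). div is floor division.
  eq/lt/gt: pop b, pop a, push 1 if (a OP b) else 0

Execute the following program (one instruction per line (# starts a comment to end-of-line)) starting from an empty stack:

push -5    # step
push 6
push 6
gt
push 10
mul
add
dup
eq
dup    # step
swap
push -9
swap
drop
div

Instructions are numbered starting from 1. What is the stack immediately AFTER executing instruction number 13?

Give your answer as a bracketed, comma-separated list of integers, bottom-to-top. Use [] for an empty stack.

Answer: [1, -9, 1]

Derivation:
Step 1 ('push -5'): [-5]
Step 2 ('push 6'): [-5, 6]
Step 3 ('push 6'): [-5, 6, 6]
Step 4 ('gt'): [-5, 0]
Step 5 ('push 10'): [-5, 0, 10]
Step 6 ('mul'): [-5, 0]
Step 7 ('add'): [-5]
Step 8 ('dup'): [-5, -5]
Step 9 ('eq'): [1]
Step 10 ('dup'): [1, 1]
Step 11 ('swap'): [1, 1]
Step 12 ('push -9'): [1, 1, -9]
Step 13 ('swap'): [1, -9, 1]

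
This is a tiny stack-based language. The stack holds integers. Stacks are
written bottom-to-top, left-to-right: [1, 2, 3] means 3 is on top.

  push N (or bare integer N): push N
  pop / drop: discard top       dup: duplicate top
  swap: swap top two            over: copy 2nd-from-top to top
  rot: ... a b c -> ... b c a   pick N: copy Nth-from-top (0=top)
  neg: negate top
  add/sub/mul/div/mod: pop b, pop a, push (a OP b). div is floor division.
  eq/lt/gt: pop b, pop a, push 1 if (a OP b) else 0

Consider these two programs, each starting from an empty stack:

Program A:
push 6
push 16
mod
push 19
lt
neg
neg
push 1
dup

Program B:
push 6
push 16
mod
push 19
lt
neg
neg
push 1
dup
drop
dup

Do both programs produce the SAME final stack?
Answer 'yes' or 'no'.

Answer: yes

Derivation:
Program A trace:
  After 'push 6': [6]
  After 'push 16': [6, 16]
  After 'mod': [6]
  After 'push 19': [6, 19]
  After 'lt': [1]
  After 'neg': [-1]
  After 'neg': [1]
  After 'push 1': [1, 1]
  After 'dup': [1, 1, 1]
Program A final stack: [1, 1, 1]

Program B trace:
  After 'push 6': [6]
  After 'push 16': [6, 16]
  After 'mod': [6]
  After 'push 19': [6, 19]
  After 'lt': [1]
  After 'neg': [-1]
  After 'neg': [1]
  After 'push 1': [1, 1]
  After 'dup': [1, 1, 1]
  After 'drop': [1, 1]
  After 'dup': [1, 1, 1]
Program B final stack: [1, 1, 1]
Same: yes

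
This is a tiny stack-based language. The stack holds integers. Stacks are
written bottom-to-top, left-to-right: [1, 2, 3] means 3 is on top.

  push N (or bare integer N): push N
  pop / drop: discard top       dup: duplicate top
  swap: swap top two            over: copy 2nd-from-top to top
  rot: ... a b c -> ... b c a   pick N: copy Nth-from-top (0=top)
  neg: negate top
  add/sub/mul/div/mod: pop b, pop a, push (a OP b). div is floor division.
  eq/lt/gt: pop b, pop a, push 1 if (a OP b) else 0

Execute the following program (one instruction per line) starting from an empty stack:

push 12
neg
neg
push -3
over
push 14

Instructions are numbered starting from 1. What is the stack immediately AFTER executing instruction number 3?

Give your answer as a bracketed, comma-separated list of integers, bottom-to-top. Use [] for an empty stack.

Answer: [12]

Derivation:
Step 1 ('push 12'): [12]
Step 2 ('neg'): [-12]
Step 3 ('neg'): [12]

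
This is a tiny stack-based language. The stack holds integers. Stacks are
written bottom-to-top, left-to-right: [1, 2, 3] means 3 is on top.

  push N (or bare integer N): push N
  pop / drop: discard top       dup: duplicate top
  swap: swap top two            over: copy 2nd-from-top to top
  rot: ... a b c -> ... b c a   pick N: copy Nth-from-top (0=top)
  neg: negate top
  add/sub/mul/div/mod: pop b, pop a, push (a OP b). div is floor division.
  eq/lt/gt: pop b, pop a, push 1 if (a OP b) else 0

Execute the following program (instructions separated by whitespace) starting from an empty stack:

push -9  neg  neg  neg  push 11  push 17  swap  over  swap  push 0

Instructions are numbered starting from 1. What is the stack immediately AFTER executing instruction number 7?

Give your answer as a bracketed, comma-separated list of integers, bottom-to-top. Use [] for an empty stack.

Answer: [9, 17, 11]

Derivation:
Step 1 ('push -9'): [-9]
Step 2 ('neg'): [9]
Step 3 ('neg'): [-9]
Step 4 ('neg'): [9]
Step 5 ('push 11'): [9, 11]
Step 6 ('push 17'): [9, 11, 17]
Step 7 ('swap'): [9, 17, 11]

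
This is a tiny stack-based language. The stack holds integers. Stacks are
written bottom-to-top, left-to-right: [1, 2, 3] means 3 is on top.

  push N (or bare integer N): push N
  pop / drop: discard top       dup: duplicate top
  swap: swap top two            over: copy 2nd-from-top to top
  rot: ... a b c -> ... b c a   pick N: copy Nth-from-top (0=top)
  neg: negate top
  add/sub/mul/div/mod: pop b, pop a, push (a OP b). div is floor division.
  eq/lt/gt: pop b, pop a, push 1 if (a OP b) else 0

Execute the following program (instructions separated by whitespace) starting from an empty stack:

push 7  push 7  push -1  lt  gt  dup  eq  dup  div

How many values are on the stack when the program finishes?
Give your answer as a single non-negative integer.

After 'push 7': stack = [7] (depth 1)
After 'push 7': stack = [7, 7] (depth 2)
After 'push -1': stack = [7, 7, -1] (depth 3)
After 'lt': stack = [7, 0] (depth 2)
After 'gt': stack = [1] (depth 1)
After 'dup': stack = [1, 1] (depth 2)
After 'eq': stack = [1] (depth 1)
After 'dup': stack = [1, 1] (depth 2)
After 'div': stack = [1] (depth 1)

Answer: 1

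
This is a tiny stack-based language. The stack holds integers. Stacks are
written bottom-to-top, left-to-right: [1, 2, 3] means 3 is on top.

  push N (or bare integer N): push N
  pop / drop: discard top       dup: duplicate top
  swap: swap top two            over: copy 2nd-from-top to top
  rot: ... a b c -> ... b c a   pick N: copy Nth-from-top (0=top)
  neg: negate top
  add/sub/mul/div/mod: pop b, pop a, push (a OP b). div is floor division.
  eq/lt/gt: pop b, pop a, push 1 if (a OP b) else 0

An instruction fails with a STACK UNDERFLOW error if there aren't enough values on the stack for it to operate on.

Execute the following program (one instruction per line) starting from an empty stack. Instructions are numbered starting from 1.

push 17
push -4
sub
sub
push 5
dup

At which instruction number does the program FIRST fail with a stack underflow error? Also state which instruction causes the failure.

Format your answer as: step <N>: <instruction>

Answer: step 4: sub

Derivation:
Step 1 ('push 17'): stack = [17], depth = 1
Step 2 ('push -4'): stack = [17, -4], depth = 2
Step 3 ('sub'): stack = [21], depth = 1
Step 4 ('sub'): needs 2 value(s) but depth is 1 — STACK UNDERFLOW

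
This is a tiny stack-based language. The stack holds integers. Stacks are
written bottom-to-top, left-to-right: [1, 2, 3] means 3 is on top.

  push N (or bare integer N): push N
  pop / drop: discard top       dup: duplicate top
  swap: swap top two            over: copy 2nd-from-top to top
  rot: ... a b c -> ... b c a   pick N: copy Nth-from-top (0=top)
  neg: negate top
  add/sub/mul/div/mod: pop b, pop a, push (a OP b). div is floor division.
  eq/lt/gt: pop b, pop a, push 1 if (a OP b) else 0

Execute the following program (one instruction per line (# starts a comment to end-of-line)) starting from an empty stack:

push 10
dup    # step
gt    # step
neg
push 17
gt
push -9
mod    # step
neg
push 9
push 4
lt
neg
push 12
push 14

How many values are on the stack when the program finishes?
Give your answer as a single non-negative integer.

After 'push 10': stack = [10] (depth 1)
After 'dup': stack = [10, 10] (depth 2)
After 'gt': stack = [0] (depth 1)
After 'neg': stack = [0] (depth 1)
After 'push 17': stack = [0, 17] (depth 2)
After 'gt': stack = [0] (depth 1)
After 'push -9': stack = [0, -9] (depth 2)
After 'mod': stack = [0] (depth 1)
After 'neg': stack = [0] (depth 1)
After 'push 9': stack = [0, 9] (depth 2)
After 'push 4': stack = [0, 9, 4] (depth 3)
After 'lt': stack = [0, 0] (depth 2)
After 'neg': stack = [0, 0] (depth 2)
After 'push 12': stack = [0, 0, 12] (depth 3)
After 'push 14': stack = [0, 0, 12, 14] (depth 4)

Answer: 4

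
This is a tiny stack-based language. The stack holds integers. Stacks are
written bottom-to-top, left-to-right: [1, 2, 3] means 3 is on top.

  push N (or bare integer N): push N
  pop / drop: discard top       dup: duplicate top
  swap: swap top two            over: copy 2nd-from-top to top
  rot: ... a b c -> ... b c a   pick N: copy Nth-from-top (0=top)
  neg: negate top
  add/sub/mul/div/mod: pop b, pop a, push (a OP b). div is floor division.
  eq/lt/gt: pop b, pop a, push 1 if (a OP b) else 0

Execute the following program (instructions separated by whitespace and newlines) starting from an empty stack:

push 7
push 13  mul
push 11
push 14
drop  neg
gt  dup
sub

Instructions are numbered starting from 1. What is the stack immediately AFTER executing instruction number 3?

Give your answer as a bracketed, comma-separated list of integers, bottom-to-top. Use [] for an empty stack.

Answer: [91]

Derivation:
Step 1 ('push 7'): [7]
Step 2 ('push 13'): [7, 13]
Step 3 ('mul'): [91]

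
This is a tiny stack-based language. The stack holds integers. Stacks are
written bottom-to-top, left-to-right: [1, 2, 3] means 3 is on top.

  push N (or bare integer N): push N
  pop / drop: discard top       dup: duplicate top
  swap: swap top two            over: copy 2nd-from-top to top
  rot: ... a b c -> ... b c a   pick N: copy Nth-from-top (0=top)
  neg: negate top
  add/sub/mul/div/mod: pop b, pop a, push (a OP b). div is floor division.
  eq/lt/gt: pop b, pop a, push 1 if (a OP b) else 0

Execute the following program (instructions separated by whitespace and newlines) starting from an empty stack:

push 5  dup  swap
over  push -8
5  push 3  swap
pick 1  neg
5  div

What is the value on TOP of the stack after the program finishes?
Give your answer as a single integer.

Answer: -1

Derivation:
After 'push 5': [5]
After 'dup': [5, 5]
After 'swap': [5, 5]
After 'over': [5, 5, 5]
After 'push -8': [5, 5, 5, -8]
After 'push 5': [5, 5, 5, -8, 5]
After 'push 3': [5, 5, 5, -8, 5, 3]
After 'swap': [5, 5, 5, -8, 3, 5]
After 'pick 1': [5, 5, 5, -8, 3, 5, 3]
After 'neg': [5, 5, 5, -8, 3, 5, -3]
After 'push 5': [5, 5, 5, -8, 3, 5, -3, 5]
After 'div': [5, 5, 5, -8, 3, 5, -1]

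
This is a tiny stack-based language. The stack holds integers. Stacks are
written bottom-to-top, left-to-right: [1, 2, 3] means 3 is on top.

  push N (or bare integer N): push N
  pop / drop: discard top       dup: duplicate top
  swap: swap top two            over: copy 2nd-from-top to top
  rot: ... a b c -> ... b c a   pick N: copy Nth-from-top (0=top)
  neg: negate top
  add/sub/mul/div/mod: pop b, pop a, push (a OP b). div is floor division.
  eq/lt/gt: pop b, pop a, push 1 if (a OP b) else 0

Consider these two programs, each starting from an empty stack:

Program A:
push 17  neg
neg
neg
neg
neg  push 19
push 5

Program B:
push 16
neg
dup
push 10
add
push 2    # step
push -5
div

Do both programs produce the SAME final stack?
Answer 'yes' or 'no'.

Answer: no

Derivation:
Program A trace:
  After 'push 17': [17]
  After 'neg': [-17]
  After 'neg': [17]
  After 'neg': [-17]
  After 'neg': [17]
  After 'neg': [-17]
  After 'push 19': [-17, 19]
  After 'push 5': [-17, 19, 5]
Program A final stack: [-17, 19, 5]

Program B trace:
  After 'push 16': [16]
  After 'neg': [-16]
  After 'dup': [-16, -16]
  After 'push 10': [-16, -16, 10]
  After 'add': [-16, -6]
  After 'push 2': [-16, -6, 2]
  After 'push -5': [-16, -6, 2, -5]
  After 'div': [-16, -6, -1]
Program B final stack: [-16, -6, -1]
Same: no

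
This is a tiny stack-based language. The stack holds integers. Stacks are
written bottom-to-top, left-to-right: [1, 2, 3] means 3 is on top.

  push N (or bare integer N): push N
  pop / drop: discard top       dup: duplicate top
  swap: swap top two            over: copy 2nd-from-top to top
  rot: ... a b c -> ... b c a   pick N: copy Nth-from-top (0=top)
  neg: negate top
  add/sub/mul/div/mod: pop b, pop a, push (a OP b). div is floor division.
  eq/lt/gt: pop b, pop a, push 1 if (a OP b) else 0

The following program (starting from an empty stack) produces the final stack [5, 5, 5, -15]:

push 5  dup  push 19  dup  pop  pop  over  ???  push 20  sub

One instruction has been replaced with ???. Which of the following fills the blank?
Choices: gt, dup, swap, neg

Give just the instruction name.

Answer: dup

Derivation:
Stack before ???: [5, 5, 5]
Stack after ???:  [5, 5, 5, 5]
Checking each choice:
  gt: produces [5, -20]
  dup: MATCH
  swap: produces [5, 5, -15]
  neg: produces [5, 5, -25]


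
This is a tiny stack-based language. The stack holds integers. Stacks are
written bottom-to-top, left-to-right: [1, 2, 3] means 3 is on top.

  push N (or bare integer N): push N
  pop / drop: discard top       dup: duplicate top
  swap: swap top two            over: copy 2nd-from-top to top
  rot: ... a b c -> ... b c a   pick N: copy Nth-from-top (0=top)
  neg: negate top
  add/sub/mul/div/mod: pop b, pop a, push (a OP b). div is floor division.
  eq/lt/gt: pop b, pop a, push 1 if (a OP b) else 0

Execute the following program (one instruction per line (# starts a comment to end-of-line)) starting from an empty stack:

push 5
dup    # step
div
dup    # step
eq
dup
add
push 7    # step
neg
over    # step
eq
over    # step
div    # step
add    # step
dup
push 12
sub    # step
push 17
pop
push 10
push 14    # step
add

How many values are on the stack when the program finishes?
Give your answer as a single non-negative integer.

After 'push 5': stack = [5] (depth 1)
After 'dup': stack = [5, 5] (depth 2)
After 'div': stack = [1] (depth 1)
After 'dup': stack = [1, 1] (depth 2)
After 'eq': stack = [1] (depth 1)
After 'dup': stack = [1, 1] (depth 2)
After 'add': stack = [2] (depth 1)
After 'push 7': stack = [2, 7] (depth 2)
After 'neg': stack = [2, -7] (depth 2)
After 'over': stack = [2, -7, 2] (depth 3)
  ...
After 'div': stack = [2, 0] (depth 2)
After 'add': stack = [2] (depth 1)
After 'dup': stack = [2, 2] (depth 2)
After 'push 12': stack = [2, 2, 12] (depth 3)
After 'sub': stack = [2, -10] (depth 2)
After 'push 17': stack = [2, -10, 17] (depth 3)
After 'pop': stack = [2, -10] (depth 2)
After 'push 10': stack = [2, -10, 10] (depth 3)
After 'push 14': stack = [2, -10, 10, 14] (depth 4)
After 'add': stack = [2, -10, 24] (depth 3)

Answer: 3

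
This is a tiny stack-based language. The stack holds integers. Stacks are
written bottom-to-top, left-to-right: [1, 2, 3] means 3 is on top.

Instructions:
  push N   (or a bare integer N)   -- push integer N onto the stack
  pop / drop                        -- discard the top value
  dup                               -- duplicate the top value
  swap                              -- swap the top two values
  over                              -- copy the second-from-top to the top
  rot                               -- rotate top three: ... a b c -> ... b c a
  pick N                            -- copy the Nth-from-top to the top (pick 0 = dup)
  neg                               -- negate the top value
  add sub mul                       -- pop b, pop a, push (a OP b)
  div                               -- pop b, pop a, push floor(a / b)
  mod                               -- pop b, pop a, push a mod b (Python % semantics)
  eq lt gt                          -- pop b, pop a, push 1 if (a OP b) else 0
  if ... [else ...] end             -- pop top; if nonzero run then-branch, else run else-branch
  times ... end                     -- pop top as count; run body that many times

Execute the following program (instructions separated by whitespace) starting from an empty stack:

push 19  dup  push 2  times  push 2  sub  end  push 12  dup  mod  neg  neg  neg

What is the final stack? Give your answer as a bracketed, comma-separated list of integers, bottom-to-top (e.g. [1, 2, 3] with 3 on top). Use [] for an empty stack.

Answer: [19, 15, 0]

Derivation:
After 'push 19': [19]
After 'dup': [19, 19]
After 'push 2': [19, 19, 2]
After 'times': [19, 19]
After 'push 2': [19, 19, 2]
After 'sub': [19, 17]
After 'push 2': [19, 17, 2]
After 'sub': [19, 15]
After 'push 12': [19, 15, 12]
After 'dup': [19, 15, 12, 12]
After 'mod': [19, 15, 0]
After 'neg': [19, 15, 0]
After 'neg': [19, 15, 0]
After 'neg': [19, 15, 0]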